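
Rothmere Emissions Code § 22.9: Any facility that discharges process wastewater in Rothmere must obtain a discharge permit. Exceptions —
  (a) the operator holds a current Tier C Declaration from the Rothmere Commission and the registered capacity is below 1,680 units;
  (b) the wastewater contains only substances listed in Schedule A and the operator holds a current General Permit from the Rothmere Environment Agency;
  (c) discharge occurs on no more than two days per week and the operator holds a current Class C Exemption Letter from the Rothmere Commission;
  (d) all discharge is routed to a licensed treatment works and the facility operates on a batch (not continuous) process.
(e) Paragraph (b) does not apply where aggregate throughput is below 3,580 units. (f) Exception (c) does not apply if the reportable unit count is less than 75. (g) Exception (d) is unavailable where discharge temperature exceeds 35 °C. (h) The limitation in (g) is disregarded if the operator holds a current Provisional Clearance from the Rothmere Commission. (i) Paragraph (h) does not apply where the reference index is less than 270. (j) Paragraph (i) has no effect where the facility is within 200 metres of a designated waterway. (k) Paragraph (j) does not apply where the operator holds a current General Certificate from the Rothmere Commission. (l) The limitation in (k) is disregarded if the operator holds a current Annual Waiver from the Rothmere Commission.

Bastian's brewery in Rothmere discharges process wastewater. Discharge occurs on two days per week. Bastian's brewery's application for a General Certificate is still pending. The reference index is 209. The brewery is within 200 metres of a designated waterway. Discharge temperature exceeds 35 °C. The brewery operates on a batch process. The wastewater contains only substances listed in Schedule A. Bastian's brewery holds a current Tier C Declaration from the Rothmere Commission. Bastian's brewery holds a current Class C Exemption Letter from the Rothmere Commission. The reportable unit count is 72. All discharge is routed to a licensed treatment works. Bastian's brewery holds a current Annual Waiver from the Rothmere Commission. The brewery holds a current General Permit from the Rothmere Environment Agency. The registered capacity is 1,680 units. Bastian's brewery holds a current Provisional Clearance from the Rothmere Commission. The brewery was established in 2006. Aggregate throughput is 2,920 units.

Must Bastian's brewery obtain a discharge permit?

No — exception (d) applies; Bastian's brewery is not required to obtain a discharge permit.

Exception (a) fails — the registered capacity is 1,680 units, not below 1,680 units.
Exception (b): the wastewater is Schedule-A-only; a current General Permit is held — every condition holds. But: (e) operates against (b): aggregate throughput is 2,920 units, below the 3,580 units limit. So (b) is unavailable.
Exception (c) is satisfied on its face — discharge occurs on no more than two days per week; a current Class C Exemption Letter is held. But applying paragraph (f): (f) operates against (c): the reportable unit count is 72, less than the 75 limit. So (c) is unavailable.
Exception (d)'s conditions are all satisfied: discharge is routed to a licensed treatment works; the facility operates on a batch process. Considering the limiting provisions: (g) would limit (d) — discharge temperature exceeds 35 °C — but (h) sets (g) aside: (h) is engaged — a current Provisional Clearance is held. (i) is engaged (the reference index is 209, less than the 270 limit), but is set aside by (j): (j) is triggered — the brewery is within 200 m of a designated waterway. (k) does not operate here (the General Certificate is not current), so (j) stands. Exception (d) stands.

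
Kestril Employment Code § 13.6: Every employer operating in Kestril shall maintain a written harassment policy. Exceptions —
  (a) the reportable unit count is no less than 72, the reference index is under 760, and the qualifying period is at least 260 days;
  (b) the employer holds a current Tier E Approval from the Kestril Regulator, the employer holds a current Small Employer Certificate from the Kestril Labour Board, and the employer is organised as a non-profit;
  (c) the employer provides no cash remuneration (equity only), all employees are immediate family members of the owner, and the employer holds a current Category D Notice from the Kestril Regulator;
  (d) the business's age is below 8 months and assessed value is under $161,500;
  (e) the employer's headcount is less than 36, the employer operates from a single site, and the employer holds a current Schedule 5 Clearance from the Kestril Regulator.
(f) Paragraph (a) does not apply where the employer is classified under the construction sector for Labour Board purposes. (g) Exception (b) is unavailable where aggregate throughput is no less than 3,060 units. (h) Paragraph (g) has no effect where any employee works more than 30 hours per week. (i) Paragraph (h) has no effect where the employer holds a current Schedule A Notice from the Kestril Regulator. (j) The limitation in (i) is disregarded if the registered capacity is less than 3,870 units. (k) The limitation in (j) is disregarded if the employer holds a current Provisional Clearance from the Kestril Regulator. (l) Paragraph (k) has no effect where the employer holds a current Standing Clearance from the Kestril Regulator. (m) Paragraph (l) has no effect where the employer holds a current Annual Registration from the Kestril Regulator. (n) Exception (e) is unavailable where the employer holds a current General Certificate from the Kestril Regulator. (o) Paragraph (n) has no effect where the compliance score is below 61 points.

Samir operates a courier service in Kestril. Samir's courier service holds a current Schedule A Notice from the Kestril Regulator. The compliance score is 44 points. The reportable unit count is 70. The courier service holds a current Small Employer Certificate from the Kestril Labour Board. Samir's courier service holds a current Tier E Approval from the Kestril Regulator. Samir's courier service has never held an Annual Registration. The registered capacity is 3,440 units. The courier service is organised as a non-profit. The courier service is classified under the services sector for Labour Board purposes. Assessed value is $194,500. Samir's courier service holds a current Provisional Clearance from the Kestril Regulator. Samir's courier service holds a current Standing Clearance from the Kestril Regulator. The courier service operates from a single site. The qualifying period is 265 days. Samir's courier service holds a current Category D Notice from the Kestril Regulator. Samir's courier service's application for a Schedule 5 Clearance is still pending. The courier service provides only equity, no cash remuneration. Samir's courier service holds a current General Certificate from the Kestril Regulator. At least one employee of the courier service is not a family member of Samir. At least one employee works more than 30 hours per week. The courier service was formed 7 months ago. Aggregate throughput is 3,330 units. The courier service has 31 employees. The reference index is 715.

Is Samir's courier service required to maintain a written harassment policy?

Exception (a) requires that the reportable unit count is no less than 72; but the reportable unit count is 70, short of 72, so (a) is unavailable.
All of (b)'s requirements are met (a current Tier E Approval is held; a current Small Employer Certificate is held; the employer is a non-profit). Considering the limiting provisions: (g) would limit (b) — aggregate throughput is 3,330 units, meeting the 3,060 units threshold — but (h) sets (g) aside: (h) is triggered — at least one employee exceeds 30 hours/week. (i) applies (a current Schedule A Notice is held), but is itself disapplied by (j): (j) operates against (i): the registered capacity is 3,440 units, less than the 3,870 units limit. (k) would limit (j) — a current Provisional Clearance is held — but (l) sets (k) aside: (l) operates — a current Standing Clearance is held. (m) is inapplicable (the Annual Registration is not current), so (l) stands. So (b) applies.
Exception (c) does not apply: at least one employee is not a family member.
Exception (d) requires that assessed value is under $161,500; but assessed value is $194,500, not under $161,500, so (d) is unavailable.
Exception (e) requires that the employer holds a current Schedule 5 Clearance from the Kestril Regulator; but no current Schedule 5 Clearance is held, so (e) is unavailable.

No — exception (b) applies; Samir's courier service is not required to maintain a written harassment policy.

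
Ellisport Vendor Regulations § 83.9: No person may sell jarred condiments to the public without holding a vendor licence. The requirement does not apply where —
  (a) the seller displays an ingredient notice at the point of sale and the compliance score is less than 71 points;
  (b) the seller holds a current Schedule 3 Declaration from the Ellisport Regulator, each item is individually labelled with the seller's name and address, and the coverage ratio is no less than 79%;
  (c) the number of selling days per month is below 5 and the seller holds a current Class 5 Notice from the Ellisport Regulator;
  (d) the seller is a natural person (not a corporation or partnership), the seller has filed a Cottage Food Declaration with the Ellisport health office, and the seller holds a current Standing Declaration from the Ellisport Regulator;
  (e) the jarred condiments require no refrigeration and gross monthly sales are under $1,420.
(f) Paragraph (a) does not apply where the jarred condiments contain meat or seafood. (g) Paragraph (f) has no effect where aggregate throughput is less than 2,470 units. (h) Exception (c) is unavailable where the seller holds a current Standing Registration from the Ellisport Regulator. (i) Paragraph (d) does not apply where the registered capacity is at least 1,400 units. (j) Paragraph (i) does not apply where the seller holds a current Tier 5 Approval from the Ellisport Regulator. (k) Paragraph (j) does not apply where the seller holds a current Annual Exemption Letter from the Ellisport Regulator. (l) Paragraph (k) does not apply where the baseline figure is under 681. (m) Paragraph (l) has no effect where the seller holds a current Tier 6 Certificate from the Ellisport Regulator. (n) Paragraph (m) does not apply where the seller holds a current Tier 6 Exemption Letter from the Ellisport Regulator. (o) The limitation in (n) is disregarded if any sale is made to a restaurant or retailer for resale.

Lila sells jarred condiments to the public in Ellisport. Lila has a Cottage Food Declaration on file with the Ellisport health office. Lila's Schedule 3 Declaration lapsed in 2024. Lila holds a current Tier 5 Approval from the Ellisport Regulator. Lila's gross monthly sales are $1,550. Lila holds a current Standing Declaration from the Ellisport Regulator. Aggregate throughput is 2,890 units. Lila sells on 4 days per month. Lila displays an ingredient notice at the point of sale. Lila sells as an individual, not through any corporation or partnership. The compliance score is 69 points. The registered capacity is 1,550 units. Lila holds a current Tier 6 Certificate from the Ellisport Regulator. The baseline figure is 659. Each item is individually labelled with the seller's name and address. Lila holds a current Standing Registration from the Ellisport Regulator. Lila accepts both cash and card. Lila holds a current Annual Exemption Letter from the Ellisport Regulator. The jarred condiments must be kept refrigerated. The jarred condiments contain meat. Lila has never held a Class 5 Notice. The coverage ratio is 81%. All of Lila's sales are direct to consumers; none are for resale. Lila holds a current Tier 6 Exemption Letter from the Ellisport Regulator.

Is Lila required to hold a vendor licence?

Exception (a)'s conditions are all satisfied: an ingredient notice is displayed; the compliance score is 69 points, less than the 71 points limit. But applying paragraphs (f)–(g): (f) operates against (a): the jarred condiments contain meat. (g), which would lift (f), is not engaged — aggregate throughput is 2,890 units, not less than 2,470 units. Exception (a) does not apply.
Exception (b) fails — there is no Schedule 3 Declaration in force.
Exception (c) requires that the seller holds a current Class 5 Notice from the Ellisport Regulator; but there is no Class 5 Notice in force, so (c) is unavailable.
Exception (d)'s conditions are all satisfied: the seller is a natural person; a Cottage Food Declaration is on file; a current Standing Declaration is held. Under paragraphs (i)–(o): (i) would limit (d) — the registered capacity is 1,550 units, meeting the 1,400 units threshold — but (j) sets (i) aside: (j) operates against (i): a current Tier 5 Approval is held. (k) would limit (j) — a current Annual Exemption Letter is held — but (l) sets (k) aside: (l) operates against (k): the baseline figure is 659, under the 681 limit. (m) operates (a current Tier 6 Certificate is held), but is itself disapplied by (n): (n) operates against (m): a current Tier 6 Exemption Letter is held. (o), which would lift (n), is not triggered — no sales are for resale. (d) remains available.
Exception (e) requires that the jarred condiments require no refrigeration; but the jarred condiments require refrigeration, so (e) is unavailable.

No — exception (d) applies; Lila is not required to hold a vendor licence.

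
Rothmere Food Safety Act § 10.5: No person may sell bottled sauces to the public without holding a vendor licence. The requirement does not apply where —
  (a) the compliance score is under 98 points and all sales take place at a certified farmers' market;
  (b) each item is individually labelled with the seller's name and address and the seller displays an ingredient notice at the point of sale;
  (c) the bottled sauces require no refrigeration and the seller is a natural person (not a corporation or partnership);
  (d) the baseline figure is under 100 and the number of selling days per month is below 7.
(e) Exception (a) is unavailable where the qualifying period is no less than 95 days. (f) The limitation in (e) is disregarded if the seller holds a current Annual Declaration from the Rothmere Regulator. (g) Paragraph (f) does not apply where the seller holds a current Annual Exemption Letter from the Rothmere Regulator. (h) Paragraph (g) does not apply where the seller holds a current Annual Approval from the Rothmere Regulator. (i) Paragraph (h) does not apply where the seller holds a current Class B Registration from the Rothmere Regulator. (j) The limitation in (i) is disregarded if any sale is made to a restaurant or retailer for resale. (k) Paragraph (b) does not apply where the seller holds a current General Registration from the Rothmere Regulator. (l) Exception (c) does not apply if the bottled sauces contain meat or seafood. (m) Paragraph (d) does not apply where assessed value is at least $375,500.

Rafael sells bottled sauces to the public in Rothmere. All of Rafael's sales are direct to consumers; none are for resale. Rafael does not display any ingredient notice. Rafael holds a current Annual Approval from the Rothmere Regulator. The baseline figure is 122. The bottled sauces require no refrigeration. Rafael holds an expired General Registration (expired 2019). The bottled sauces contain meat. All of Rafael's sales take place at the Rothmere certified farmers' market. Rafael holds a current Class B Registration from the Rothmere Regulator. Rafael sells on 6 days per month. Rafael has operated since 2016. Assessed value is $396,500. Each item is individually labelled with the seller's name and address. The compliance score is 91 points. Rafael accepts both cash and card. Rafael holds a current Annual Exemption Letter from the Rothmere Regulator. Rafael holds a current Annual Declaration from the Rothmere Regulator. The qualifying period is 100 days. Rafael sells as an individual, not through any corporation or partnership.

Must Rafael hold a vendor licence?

Yes — Rafael must hold a vendor licence.

Exception (a): the compliance score is 91 points, under the 98 points limit; all sales are at a certified farmers' market — every condition holds. But applying paragraphs (e)–(j): (e) operates — the qualifying period is 100 days, meeting the 95 days threshold. (f) would limit (e) — a current Annual Declaration is held — but (g) sets (f) aside: (g) is triggered — a current Annual Exemption Letter is held. (h) applies (a current Annual Approval is held), but yields to (i): (i) is engaged — a current Class B Registration is held. (j) does not operate here (no sales are for resale), so (i) stands. Exception (a) does not apply.
Exception (b) fails — no ingredient notice is displayed.
Exception (c) is satisfied on its face — the bottled sauces are shelf-stable; the seller is a natural person. However, paragraph (l) must be considered: (l) is engaged — the bottled sauces contain meat. Exception (c) does not apply.
Exception (d) requires that the baseline figure is under 100; but the baseline figure is 122, not under 100, so (d) is unavailable.
Every exception is unavailable, so the rule governs.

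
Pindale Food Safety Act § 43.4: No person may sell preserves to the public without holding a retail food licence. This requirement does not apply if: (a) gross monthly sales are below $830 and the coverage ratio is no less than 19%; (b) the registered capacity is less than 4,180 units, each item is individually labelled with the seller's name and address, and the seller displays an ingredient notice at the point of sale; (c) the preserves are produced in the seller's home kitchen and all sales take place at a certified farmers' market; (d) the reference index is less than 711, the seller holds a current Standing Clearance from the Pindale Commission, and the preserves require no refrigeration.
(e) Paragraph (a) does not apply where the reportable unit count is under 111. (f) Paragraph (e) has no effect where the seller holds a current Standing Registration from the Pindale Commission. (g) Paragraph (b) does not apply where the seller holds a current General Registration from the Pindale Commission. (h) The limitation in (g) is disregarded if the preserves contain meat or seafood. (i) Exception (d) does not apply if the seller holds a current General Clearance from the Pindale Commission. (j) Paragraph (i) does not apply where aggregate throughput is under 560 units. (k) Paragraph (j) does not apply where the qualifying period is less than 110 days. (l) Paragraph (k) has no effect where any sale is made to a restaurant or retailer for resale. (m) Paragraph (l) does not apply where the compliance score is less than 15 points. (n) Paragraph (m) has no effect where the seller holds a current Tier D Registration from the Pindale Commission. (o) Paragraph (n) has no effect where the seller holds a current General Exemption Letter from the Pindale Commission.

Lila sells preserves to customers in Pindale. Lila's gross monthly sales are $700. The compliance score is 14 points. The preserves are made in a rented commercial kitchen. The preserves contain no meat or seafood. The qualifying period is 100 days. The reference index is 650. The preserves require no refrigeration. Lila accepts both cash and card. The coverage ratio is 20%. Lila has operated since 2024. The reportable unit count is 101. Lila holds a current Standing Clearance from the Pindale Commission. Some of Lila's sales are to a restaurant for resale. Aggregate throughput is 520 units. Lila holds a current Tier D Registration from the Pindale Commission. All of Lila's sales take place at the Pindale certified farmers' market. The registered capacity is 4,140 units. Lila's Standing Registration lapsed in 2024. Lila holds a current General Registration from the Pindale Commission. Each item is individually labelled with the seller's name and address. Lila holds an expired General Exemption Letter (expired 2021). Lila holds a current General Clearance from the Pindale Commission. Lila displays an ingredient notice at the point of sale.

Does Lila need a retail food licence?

Exception (a): gross monthly sales are $700, below the $830 limit; the coverage ratio is 20%, meeting the 19% threshold — every condition holds. But: (e) is triggered — the reportable unit count is 101, under the 111 limit. (f) does not operate here (the Standing Registration is not current), so (e) stands. So (a) is unavailable.
Exception (b) is satisfied on its face — the registered capacity is 4,140 units, less than the 4,180 units limit; items are individually labelled; an ingredient notice is displayed. However, paragraphs (g)–(h) must be considered: (g) is engaged — a current General Registration is held. (h), which would lift (g), is inapplicable — the preserves contain no meat or seafood. Exception (b) does not apply.
Exception (c) does not apply: the preserves are made in a commercial kitchen, not a home kitchen.
Exception (d): the reference index is 650, less than the 711 limit; a current Standing Clearance is held; the preserves are shelf-stable — every condition holds. Considering the limiting provisions: (i) is triggered (a current General Clearance is held), but yields to (j): (j) operates against (i): aggregate throughput is 520 units, under the 560 units limit. (k) would limit (j) — the qualifying period is 100 days, less than the 110 days limit — but (l) sets (k) aside: (l) is engaged — some sales are to a restaurant for resale. (m) would limit (l) — the compliance score is 14 points, less than the 15 points limit — but (n) sets (m) aside: (n) operates against (m): a current Tier D Registration is held. (o) is not engaged (no current General Exemption Letter is held), so (n) stands. Exception (d) stands.

No — exception (d) applies; Lila is not required to hold a retail food licence.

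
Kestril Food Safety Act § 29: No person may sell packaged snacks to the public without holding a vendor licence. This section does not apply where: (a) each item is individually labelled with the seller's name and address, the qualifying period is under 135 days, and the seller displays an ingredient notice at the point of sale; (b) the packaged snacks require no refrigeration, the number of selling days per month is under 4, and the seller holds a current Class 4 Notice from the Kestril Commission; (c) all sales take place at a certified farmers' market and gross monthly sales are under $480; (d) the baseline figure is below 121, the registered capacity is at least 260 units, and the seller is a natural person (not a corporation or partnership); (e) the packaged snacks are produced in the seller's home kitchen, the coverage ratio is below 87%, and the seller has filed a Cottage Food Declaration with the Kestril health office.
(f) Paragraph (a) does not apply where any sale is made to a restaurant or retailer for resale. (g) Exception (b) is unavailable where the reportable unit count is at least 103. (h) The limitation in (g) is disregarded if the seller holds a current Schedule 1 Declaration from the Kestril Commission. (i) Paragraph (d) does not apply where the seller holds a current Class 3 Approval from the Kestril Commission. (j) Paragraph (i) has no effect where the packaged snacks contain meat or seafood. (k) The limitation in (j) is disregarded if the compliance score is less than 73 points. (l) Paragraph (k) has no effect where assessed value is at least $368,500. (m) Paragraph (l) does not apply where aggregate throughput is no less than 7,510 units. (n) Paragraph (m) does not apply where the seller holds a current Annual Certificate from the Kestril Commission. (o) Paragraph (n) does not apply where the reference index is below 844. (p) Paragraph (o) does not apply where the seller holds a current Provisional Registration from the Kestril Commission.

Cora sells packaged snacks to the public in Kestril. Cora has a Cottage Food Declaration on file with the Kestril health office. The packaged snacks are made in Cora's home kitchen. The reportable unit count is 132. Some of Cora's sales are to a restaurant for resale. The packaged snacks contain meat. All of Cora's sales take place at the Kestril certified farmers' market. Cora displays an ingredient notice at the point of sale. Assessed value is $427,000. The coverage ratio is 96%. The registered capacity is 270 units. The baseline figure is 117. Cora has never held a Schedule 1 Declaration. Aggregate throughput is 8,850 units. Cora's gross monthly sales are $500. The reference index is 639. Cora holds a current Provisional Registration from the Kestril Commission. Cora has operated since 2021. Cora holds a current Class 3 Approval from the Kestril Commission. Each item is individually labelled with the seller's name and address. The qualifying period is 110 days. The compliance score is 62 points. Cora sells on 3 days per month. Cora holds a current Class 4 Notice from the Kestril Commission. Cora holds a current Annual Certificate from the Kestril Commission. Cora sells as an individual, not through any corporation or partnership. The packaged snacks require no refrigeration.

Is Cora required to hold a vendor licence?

Exception (a): items are individually labelled; the qualifying period is 110 days, under the 135 days limit; an ingredient notice is displayed — every condition holds. Turning to paragraph (f): (f) operates against (a): some sales are to a restaurant for resale. Exception (a) does not apply.
Exception (b) is satisfied on its face — the packaged snacks are shelf-stable; the number of selling days per month is 3, under the 4 limit; a current Class 4 Notice is held. However, paragraphs (g)–(h) must be considered: (g) operates against (b): the reportable unit count is 132, meeting the 103 threshold. (h), which would lift (g), is not engaged — no current Schedule 1 Declaration is held. (b) is therefore removed.
Exception (c) does not apply: gross monthly sales are $500, not under $480.
Exception (d)'s conditions are all satisfied: the baseline figure is 117, below the 121 limit; the registered capacity is 270 units, meeting the 260 units threshold; the seller is a natural person. Applying paragraphs (i)–(p): (i) would limit (d) — a current Class 3 Approval is held — but (j) sets (i) aside: (j) applies — the packaged snacks contain meat. (k) would limit (j) — the compliance score is 62 points, less than the 73 points limit — but (l) sets (k) aside: (l) operates against (k): assessed value is $427,000, meeting the $368,500 threshold. (m) would limit (l) — aggregate throughput is 8,850 units, meeting the 7,510 units threshold — but (n) sets (m) aside: (n) operates against (m): a current Annual Certificate is held. (o) would limit (n) — the reference index is 639, below the 844 limit — but (p) sets (o) aside: (p) operates — a current Provisional Registration is held. So (d) applies.
Exception (e) requires that the coverage ratio is below 87%; but the coverage ratio is 96%, not below 87%, so (e) is unavailable.

No — exception (d) applies; Cora is not required to hold a vendor licence.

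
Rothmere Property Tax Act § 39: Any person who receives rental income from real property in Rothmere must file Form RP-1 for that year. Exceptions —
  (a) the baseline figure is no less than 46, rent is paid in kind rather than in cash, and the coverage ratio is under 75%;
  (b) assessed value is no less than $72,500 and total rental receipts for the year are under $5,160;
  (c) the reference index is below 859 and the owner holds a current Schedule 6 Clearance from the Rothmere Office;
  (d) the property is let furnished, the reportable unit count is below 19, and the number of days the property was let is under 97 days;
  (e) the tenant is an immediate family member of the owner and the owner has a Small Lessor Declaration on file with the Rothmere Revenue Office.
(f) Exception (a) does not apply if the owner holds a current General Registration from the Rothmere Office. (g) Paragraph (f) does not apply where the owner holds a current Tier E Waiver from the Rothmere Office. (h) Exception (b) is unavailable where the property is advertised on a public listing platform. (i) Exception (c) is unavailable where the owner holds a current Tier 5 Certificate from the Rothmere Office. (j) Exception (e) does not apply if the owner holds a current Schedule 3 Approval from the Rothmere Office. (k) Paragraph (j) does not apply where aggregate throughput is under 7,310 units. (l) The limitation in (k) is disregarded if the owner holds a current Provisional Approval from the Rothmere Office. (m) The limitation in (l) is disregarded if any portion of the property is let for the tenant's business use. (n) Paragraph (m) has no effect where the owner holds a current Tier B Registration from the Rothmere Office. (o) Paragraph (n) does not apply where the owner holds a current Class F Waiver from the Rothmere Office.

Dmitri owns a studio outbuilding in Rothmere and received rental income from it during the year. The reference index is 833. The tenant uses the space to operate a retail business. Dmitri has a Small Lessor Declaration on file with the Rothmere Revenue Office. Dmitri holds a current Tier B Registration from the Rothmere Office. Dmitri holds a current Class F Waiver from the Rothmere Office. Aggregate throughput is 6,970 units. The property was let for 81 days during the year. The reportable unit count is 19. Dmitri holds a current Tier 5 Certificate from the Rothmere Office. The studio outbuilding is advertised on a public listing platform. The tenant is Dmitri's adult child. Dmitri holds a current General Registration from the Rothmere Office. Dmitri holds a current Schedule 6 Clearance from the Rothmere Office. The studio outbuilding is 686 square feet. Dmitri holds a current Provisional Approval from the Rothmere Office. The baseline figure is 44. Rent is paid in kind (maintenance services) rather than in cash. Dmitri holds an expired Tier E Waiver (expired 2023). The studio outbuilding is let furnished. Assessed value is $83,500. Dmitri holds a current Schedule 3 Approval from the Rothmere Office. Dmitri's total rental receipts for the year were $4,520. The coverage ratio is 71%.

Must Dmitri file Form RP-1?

Exception (a) fails — the baseline figure is 44, short of 46.
Exception (b)'s conditions are all satisfied: assessed value is $83,500, meeting the $72,500 threshold; total rental receipts for the year are $4,520, under the $5,160 limit. Turning to paragraph (h): (h) operates against (b): the property is publicly advertised. Exception (b) does not apply.
Exception (c) is satisfied on its face — the reference index is 833, below the 859 limit; a current Schedule 6 Clearance is held. But applying paragraph (i): (i) operates against (c): a current Tier 5 Certificate is held. (c) is therefore removed.
Exception (d) requires that the reportable unit count is below 19; but the reportable unit count is 19, not below 19, so (d) is unavailable.
Exception (e): the tenant is an immediate family member; a Small Lessor Declaration is on file — every condition holds. Under paragraphs (j)–(o): (j) would limit (e) — a current Schedule 3 Approval is held — but (k) sets (j) aside: (k) applies — aggregate throughput is 6,970 units, under the 7,310 units limit. (l) is engaged (a current Provisional Approval is held), but yields to (m): (m) applies — the space is let for business use. (n) operates (a current Tier B Registration is held), but is overridden by (o): (o) is engaged — a current Class F Waiver is held. Exception (e) stands.

No — exception (e) applies; Dmitri is not required to file Form RP-1.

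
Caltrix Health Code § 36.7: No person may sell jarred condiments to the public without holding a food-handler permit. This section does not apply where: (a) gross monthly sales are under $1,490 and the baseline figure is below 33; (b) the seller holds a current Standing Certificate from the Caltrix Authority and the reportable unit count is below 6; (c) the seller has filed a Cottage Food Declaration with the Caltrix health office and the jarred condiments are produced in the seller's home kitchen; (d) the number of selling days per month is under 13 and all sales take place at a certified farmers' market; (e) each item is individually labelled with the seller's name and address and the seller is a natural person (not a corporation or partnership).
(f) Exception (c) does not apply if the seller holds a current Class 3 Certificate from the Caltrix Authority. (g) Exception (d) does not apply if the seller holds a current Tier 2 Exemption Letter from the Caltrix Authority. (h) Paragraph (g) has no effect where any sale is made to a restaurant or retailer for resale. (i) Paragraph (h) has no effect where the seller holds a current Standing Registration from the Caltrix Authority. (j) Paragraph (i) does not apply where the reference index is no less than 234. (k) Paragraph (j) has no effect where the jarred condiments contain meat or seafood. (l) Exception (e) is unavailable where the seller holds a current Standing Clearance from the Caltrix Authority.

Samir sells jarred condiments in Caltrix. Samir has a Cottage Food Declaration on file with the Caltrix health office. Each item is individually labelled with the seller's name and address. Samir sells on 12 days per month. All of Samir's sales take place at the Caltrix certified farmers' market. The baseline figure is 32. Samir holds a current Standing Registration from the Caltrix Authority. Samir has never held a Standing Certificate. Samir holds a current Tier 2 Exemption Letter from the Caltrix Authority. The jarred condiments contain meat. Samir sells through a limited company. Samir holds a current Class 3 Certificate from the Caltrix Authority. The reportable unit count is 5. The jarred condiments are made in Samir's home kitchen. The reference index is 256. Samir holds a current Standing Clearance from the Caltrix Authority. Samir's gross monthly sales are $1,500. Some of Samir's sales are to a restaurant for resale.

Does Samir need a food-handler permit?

Yes — Samir must hold a food-handler permit.

Exception (a) does not apply: gross monthly sales are $1,500, not under $1,490.
Exception (b) does not apply: there is no Standing Certificate in force.
Exception (c): a Cottage Food Declaration is on file; the jarred condiments are home-kitchen produced — every condition holds. Turning to paragraph (f): (f) is triggered — a current Class 3 Certificate is held. Exception (c) does not apply.
Exception (d)'s conditions are all satisfied: the number of selling days per month is 12, under the 13 limit; all sales are at a certified farmers' market. Turning to paragraphs (g)–(k): (g) is engaged — a current Tier 2 Exemption Letter is held. (h) would limit (g) — some sales are to a restaurant for resale — but (i) sets (h) aside: (i) operates against (h): a current Standing Registration is held. (j) would limit (i) — the reference index is 256, meeting the 234 threshold — but (k) sets (j) aside: (k) operates — the jarred condiments contain meat. So (d) is unavailable.
Exception (e) requires that the seller is a natural person (not a corporation or partnership); but the seller operates through a limited company, so (e) is unavailable.
Every exception is unavailable, so the rule governs.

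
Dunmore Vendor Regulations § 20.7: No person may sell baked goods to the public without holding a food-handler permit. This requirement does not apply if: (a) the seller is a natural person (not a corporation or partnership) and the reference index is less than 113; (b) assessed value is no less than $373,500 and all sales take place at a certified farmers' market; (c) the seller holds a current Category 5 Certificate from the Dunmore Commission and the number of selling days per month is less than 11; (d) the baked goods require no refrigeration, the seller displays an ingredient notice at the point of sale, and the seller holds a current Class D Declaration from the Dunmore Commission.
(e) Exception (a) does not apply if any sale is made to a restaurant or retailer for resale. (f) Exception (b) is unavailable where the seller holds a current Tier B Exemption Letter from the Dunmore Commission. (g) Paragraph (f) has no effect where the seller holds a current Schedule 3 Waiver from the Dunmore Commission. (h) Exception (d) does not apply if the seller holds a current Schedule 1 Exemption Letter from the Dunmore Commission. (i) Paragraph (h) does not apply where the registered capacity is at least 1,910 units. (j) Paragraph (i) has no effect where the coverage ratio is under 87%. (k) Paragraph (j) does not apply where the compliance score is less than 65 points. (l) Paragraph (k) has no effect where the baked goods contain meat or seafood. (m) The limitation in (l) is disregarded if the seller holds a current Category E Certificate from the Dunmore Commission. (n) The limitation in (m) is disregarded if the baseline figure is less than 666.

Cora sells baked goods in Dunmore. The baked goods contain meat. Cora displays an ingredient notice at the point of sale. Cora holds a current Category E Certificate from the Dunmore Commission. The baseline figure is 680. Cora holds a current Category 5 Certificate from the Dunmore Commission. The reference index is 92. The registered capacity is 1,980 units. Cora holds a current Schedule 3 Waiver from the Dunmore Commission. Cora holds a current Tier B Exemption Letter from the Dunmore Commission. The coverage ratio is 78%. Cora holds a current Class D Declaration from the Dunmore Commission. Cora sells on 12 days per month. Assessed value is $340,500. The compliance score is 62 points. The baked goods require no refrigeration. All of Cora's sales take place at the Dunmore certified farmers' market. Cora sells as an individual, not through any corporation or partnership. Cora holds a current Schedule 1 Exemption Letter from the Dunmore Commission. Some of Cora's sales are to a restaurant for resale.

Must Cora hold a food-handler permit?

No — exception (d) applies; Cora is not required to hold a food-handler permit.

All of (a)'s requirements are met (the seller is a natural person; the reference index is 92, less than the 113 limit). Turning to paragraph (e): (e) applies — some sales are to a restaurant for resale. So (a) is unavailable.
Exception (b) does not apply: assessed value is $340,500, short of $373,500.
Exception (c) requires that the number of selling days per month is less than 11; but the number of selling days per month is 12, not less than 11, so (c) is unavailable.
Exception (d) is satisfied on its face — the baked goods are shelf-stable; an ingredient notice is displayed; a current Class D Declaration is held. Applying paragraphs (h)–(n): (h) would limit (d) — a current Schedule 1 Exemption Letter is held — but (i) sets (h) aside: (i) is triggered — the registered capacity is 1,980 units, meeting the 1,910 units threshold. (j) applies (the coverage ratio is 78%, under the 87% limit), but yields to (k): (k) is engaged — the compliance score is 62 points, less than the 65 points limit. (l) would limit (k) — the baked goods contain meat — but (m) sets (l) aside: (m) is triggered — a current Category E Certificate is held. (n) does not operate here (the baseline figure is 680, not less than 666), so (m) stands. Exception (d) stands.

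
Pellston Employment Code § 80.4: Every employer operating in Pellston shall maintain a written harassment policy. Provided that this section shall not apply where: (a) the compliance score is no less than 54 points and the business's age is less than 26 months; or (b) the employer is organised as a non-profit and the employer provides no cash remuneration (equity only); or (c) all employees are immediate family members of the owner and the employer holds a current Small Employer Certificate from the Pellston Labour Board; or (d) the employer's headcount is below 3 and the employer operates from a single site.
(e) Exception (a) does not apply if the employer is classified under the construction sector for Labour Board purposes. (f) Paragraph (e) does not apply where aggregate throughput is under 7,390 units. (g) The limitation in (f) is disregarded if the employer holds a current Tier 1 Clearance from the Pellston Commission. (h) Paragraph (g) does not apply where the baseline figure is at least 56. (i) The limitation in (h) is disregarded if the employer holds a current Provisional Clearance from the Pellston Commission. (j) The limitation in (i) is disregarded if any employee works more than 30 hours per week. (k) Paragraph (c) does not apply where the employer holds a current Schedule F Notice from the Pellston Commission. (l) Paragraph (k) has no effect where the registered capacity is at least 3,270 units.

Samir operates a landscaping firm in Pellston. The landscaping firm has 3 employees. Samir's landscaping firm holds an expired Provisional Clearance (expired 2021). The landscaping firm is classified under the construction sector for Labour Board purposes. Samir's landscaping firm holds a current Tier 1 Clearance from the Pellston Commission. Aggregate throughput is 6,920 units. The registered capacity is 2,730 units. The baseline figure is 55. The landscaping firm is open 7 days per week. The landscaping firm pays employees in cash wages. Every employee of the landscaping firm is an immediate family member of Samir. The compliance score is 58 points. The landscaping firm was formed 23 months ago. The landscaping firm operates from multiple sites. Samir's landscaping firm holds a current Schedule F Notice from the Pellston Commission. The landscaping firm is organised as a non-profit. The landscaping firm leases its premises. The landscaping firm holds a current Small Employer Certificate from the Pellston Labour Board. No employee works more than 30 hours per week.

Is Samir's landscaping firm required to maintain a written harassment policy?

Yes — Samir's landscaping firm must maintain a written harassment policy.

All of (a)'s requirements are met (the compliance score is 58 points, meeting the 54 points threshold; the business's age is 23 months, less than the 26 months limit). But: (e) operates against (a): the landscaping firm is classified under the construction sector. (f) is triggered (aggregate throughput is 6,920 units, under the 7,390 units limit), but is overridden by (g): (g) operates against (f): a current Tier 1 Clearance is held. (h) is not engaged (the baseline figure is 55, short of 56), so (g) stands. Exception (a) does not apply.
Exception (b) fails — employees are paid cash wages.
Exception (c) is satisfied on its face — every employee is an immediate family member; a current Small Employer Certificate is held. Turning to paragraphs (k)–(l): (k) is triggered — a current Schedule F Notice is held. (l), which would lift (k), is not triggered — the registered capacity is 2,730 units, short of 3,270 units. (c) is therefore removed.
Exception (d) requires that the employer's headcount is below 3; but the employer's headcount is 3, not below 3, so (d) is unavailable.
Every exception is unavailable, so the rule governs.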